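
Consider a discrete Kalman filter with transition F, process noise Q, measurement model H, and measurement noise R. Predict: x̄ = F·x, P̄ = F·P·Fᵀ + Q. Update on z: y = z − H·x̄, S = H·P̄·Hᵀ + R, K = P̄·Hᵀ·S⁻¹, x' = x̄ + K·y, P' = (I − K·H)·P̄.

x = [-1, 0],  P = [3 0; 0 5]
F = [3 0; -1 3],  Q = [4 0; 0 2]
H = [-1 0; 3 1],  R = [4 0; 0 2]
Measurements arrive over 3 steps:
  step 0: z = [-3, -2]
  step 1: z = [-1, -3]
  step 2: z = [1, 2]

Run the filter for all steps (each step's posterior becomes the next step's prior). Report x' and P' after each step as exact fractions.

step 0: x̄ = F·x = [-3, 1]
step 0: P̄ = F·P·Fᵀ + Q = [31 -9; -9 50]
step 0: y = z − H·x̄ = [-6, 6]
step 0: S = H·P̄·Hᵀ + R = [35 -84; -84 277]
step 0: K = P̄·Hᵀ·S⁻¹ = [-1531/2639 48/377; 4425/2639 223/377]
step 0: x' = x̄ + K·y = [3285/2639, -14545/2639]
step 0: P' = (I − K·H)·P̄ = [6124/2639 -17700/2639; -17700/2639 56222/2639]
step 1: x̄ = F·x = [9855/2639, -46920/2639]
step 1: P̄ = F·P·Fᵀ + Q = [65672/2639 -177672/2639; -177672/2639 623600/2639]
step 1: y = z − H·x̄ = [7216/2639, 726/203]
step 1: S = H·P̄·Hᵀ + R = [76228/2639 -1488/203; -1488/203 11838/203]
step 1: K = P̄·Hᵀ·S⁻¹ = [-153662/179311 3224/179311; 459374/179311 489860/537933]
step 1: x' = x̄ + K·y = [23725/16301, -122544/16301]
step 1: P' = (I − K·H)·P̄ = [614648/179311 -1837496/179311; -1837496/179311 17517184/537933]
step 2: x̄ = F·x = [71175/16301, -391357/16301]
step 2: P̄ = F·P·Fᵀ + Q = [6249076/179311 -18381408/179311; -18381408/179311 64549798/179311]
step 2: y = z − H·x̄ = [87476/16301, 210434/16301]
step 2: S = H·P̄·Hᵀ + R = [6966320/179311 -365820/179311; -365820/179311 10861656/179311]
step 2: K = P̄·Hᵀ·S⁻¹ = [-605429/675055 469/135011; 3630229/1350110 5036398/5265429]
step 2: x' = x̄ + K·y = [-271149/675055, 72892073/26327145]
step 2: P' = (I − K·H)·P̄ = [2421716/675055 -7260458/675055; -7260458/675055 899837566/26327145]

step 0: x' = [3285/2639, -14545/2639], P' = [6124/2639 -17700/2639; -17700/2639 56222/2639]
step 1: x' = [23725/16301, -122544/16301], P' = [614648/179311 -1837496/179311; -1837496/179311 17517184/537933]
step 2: x' = [-271149/675055, 72892073/26327145], P' = [2421716/675055 -7260458/675055; -7260458/675055 899837566/26327145]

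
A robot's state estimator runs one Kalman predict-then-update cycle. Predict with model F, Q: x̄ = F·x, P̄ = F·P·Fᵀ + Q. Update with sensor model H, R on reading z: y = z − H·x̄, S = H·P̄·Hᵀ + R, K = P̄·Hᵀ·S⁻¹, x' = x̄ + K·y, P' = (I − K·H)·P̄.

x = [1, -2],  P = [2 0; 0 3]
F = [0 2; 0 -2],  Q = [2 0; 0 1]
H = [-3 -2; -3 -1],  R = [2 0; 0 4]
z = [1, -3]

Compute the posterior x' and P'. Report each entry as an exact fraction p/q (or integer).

x̄ = F·x = [-4, 4]
P̄ = F·P·Fᵀ + Q = [14 -12; -12 13]
y = z − H·x̄ = [-3, -11]
S = H·P̄·Hᵀ + R = [36 44; 44 71]
K = P̄·Hᵀ·S⁻¹ = [21/310 -72/155; -151/310 97/155]
x' = x̄ + K·y = [281/310, -441/310]
P' = (I − K·H)·P̄ = [199/155 -309/155; -309/155 539/155]

x' = [281/310, -441/310]
P' = [199/155 -309/155; -309/155 539/155]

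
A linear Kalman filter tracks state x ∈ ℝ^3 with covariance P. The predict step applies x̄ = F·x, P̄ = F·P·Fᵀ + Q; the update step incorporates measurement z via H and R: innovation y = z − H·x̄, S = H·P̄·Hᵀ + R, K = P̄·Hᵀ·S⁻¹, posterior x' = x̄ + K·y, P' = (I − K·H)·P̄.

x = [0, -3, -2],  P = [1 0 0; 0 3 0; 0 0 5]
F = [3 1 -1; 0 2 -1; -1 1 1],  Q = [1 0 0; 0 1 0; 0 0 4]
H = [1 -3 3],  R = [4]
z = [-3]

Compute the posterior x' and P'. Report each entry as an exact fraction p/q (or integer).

x̄ = F·x = [-1, -4, -5]
P̄ = F·P·Fᵀ + Q = [18 11 -5; 11 18 1; -5 1 13]
y = z − H·x̄ = [1]
S = H·P̄·Hᵀ + R = [187]
K = P̄·Hᵀ·S⁻¹ = [-30/187; -40/187; 31/187]
x' = x̄ + K·y = [-217/187, -788/187, -904/187]
P' = (I − K·H)·P̄ = [2466/187 857/187 -5/187; 857/187 1766/187 1427/187; -5/187 1427/187 1470/187]

x' = [-217/187, -788/187, -904/187]
P' = [2466/187 857/187 -5/187; 857/187 1766/187 1427/187; -5/187 1427/187 1470/187]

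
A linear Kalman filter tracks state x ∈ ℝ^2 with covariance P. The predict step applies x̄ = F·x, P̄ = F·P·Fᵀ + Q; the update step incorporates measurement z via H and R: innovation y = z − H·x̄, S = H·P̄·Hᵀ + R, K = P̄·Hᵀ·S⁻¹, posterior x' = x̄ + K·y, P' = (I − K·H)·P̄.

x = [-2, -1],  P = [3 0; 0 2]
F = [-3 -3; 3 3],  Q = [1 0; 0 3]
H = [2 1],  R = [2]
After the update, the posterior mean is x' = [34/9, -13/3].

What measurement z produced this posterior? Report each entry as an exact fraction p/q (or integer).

z = [3]

x̄ = F·x = [9, -9]
P̄ = F·P·Fᵀ + Q = [46 -45; -45 48]
S = H·P̄·Hᵀ + R = [54]
K = P̄·Hᵀ·S⁻¹ = [47/54; -7/9]
x' − x̄ = [-47/9, 14/3] = K·y
y = (KᵀK)⁻¹·Kᵀ·(x' − x̄) = [-6]
z = y + H·x̄ = [-6] + [9] = [3]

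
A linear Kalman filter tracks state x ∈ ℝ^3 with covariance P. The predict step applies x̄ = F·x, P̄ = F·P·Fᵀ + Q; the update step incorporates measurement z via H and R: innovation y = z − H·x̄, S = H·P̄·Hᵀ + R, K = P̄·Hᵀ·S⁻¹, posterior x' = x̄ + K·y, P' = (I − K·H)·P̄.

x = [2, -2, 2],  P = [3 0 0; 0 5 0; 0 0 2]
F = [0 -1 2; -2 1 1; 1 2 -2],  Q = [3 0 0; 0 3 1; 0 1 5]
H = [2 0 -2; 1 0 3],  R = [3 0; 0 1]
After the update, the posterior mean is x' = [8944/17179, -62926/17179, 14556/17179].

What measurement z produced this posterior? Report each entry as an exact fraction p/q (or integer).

x̄ = F·x = [6, -4, -6]
P̄ = F·P·Fᵀ + Q = [16 -1 -18; -1 22 1; -18 1 36]
S = H·P̄·Hᵀ + R = [355 -256; -256 233]
K = P̄·Hᵀ·S⁻¹ = [6116/17179 3918/17179; -420/17179 -314/17179; -2124/17179 4302/17179]
x' − x̄ = [-94130/17179, 5790/17179, 117630/17179] = K·y
y = (KᵀK)⁻¹·Kᵀ·(x' − x̄) = [-25, 15]
z = y + H·x̄ = [-25, 15] + [24, -12] = [-1, 3]

z = [-1, 3]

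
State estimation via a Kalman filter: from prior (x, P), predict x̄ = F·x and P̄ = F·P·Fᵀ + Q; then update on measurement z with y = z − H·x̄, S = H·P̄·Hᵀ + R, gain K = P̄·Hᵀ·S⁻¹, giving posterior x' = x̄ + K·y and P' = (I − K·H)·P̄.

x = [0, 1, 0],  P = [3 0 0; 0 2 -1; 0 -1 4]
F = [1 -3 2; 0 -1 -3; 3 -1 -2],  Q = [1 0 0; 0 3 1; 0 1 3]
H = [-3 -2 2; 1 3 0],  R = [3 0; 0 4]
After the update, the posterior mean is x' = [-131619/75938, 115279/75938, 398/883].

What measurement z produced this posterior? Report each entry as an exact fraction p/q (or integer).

z = [3, 3]

x̄ = F·x = [-3, -1, -1]
P̄ = F·P·Fᵀ + Q = [50 -25 -5; -25 35 22; -5 22 44]
S = H·P̄·Hᵀ + R = [353 37; 37 219]
K = P̄·Hᵀ·S⁻¹ = [-23165/75938 -4755/75938; 7771/75938 26427/75938; 124/883 225/883]
x' − x̄ = [96195/75938, 191217/75938, 1281/883] = K·y
y = (KᵀK)⁻¹·Kᵀ·(x' − x̄) = [-6, 9]
z = y + H·x̄ = [-6, 9] + [9, -6] = [3, 3]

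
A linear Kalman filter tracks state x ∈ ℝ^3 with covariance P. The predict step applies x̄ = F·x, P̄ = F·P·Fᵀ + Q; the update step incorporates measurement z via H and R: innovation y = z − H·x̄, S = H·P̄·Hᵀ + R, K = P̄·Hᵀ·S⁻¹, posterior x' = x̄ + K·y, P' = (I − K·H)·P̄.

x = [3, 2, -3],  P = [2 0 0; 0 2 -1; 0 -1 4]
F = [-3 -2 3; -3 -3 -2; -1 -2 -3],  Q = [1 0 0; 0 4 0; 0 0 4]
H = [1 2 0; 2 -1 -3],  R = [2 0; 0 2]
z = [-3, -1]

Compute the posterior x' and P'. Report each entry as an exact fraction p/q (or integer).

x̄ = F·x = [-22, -9, 2]
P̄ = F·P·Fᵀ + Q = [75 11 -22; 11 44 29; -22 29 38]
y = z − H·x̄ = [37, 40]
S = H·P̄·Hᵀ + R = [297 -13; -13 1082]
K = P̄·Hᵀ·S⁻¹ = [107619/321185 62146/321185; 105701/321185 -31086/321185; 36521/321185 -55071/321185]
x' = x̄ + K·y = [-598327/321185, -223168/321185, -209193/321185]
P' = (I − K·H)·P̄ = [909902/321185 -347332/321185 680948/321185; -347332/321185 279367/321185 -303953/321185; 680948/321185 -303953/321185 591997/321185]

x' = [-598327/321185, -223168/321185, -209193/321185]
P' = [909902/321185 -347332/321185 680948/321185; -347332/321185 279367/321185 -303953/321185; 680948/321185 -303953/321185 591997/321185]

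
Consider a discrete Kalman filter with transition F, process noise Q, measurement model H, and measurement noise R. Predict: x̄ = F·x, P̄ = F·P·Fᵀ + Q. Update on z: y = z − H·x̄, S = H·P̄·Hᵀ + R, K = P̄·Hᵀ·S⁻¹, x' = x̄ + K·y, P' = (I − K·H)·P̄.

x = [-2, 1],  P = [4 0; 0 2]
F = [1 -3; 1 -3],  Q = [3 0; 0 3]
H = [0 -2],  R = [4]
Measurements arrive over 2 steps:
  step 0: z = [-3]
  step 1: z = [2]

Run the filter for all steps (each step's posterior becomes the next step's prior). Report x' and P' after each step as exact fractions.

step 0: x̄ = F·x = [-5, -5]
step 0: P̄ = F·P·Fᵀ + Q = [25 22; 22 25]
step 0: y = z − H·x̄ = [-13]
step 0: S = H·P̄·Hᵀ + R = [104]
step 0: K = P̄·Hᵀ·S⁻¹ = [-11/26; -25/52]
step 0: x' = x̄ + K·y = [1/2, 5/4]
step 0: P' = (I − K·H)·P̄ = [83/13 11/13; 11/13 25/26]
step 1: x̄ = F·x = [-13/4, -13/4]
step 1: P̄ = F·P·Fᵀ + Q = [337/26 259/26; 259/26 337/26]
step 1: y = z − H·x̄ = [-9/2]
step 1: S = H·P̄·Hᵀ + R = [726/13]
step 1: K = P̄·Hᵀ·S⁻¹ = [-259/726; -337/726]
step 1: x' = x̄ + K·y = [-199/121, -281/242]
step 1: P' = (I − K·H)·P̄ = [2125/363 259/363; 259/363 337/363]

step 0: x' = [1/2, 5/4], P' = [83/13 11/13; 11/13 25/26]
step 1: x' = [-199/121, -281/242], P' = [2125/363 259/363; 259/363 337/363]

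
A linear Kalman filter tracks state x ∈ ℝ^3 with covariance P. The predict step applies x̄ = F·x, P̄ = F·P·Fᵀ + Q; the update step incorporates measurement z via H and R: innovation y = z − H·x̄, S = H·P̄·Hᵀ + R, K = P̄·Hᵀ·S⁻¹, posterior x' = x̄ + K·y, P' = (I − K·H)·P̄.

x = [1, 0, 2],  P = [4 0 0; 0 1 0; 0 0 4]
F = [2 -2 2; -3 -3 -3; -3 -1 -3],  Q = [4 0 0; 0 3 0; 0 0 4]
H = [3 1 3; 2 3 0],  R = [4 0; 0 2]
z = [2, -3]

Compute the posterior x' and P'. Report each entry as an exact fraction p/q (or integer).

x̄ = F·x = [6, -9, -9]
P̄ = F·P·Fᵀ + Q = [40 -42 -46; -42 84 75; -46 75 77]
y = z − H·x̄ = [20, 12]
S = H·P̄·Hᵀ + R = [511 429; 429 414]
K = P̄·Hᵀ·S⁻¹ = [-1702/9171 2234/27513; 410/3057 2447/9171; 4165/9171 -4109/27513]
x' = x̄ + K·y = [9974/3057, -3175/1019, -5225/3057]
P' = (I − K·H)·P̄ = [896924/27513 -198820/9171 -704912/27513; -198820/9171 44726/3057 155734/9171; -704912/27513 155734/9171 565838/27513]

x' = [9974/3057, -3175/1019, -5225/3057]
P' = [896924/27513 -198820/9171 -704912/27513; -198820/9171 44726/3057 155734/9171; -704912/27513 155734/9171 565838/27513]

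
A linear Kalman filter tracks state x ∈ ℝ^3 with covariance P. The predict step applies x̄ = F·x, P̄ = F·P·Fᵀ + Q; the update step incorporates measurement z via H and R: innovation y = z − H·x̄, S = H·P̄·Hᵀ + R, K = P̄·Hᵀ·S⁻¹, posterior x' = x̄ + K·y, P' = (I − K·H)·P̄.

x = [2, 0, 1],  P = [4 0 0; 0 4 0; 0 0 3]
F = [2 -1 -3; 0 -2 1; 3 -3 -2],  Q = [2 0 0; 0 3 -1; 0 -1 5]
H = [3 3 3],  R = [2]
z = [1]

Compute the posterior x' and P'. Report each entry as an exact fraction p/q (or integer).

x' = [-1250/1351, 382/1351, 1324/1351]
P' = [19381/1351 -18793/1351 -486/1351; -18793/1351 23224/1351 -4393/1351; -486/1351 -4393/1351 5039/1351]

x̄ = F·x = [1, 1, 4]
P̄ = F·P·Fᵀ + Q = [49 -1 54; -1 22 17; 54 17 89]
y = z − H·x̄ = [-17]
S = H·P̄·Hᵀ + R = [2702]
K = P̄·Hᵀ·S⁻¹ = [153/1351; 57/1351; 240/1351]
x' = x̄ + K·y = [-1250/1351, 382/1351, 1324/1351]
P' = (I − K·H)·P̄ = [19381/1351 -18793/1351 -486/1351; -18793/1351 23224/1351 -4393/1351; -486/1351 -4393/1351 5039/1351]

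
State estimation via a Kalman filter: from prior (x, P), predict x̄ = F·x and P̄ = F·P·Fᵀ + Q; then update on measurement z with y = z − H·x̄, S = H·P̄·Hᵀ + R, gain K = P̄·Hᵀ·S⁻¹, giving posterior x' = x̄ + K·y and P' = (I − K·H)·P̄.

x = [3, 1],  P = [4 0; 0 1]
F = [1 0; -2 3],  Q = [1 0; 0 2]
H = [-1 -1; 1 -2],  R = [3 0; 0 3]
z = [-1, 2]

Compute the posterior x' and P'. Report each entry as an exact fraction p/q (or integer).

x' = [626/377, -110/377]
P' = [370/377 47/377; 47/377 223/377]

x̄ = F·x = [3, -3]
P̄ = F·P·Fᵀ + Q = [5 -8; -8 27]
y = z − H·x̄ = [-1, -7]
S = H·P̄·Hᵀ + R = [19 41; 41 148]
K = P̄·Hᵀ·S⁻¹ = [-139/377 92/377; -90/377 -133/377]
x' = x̄ + K·y = [626/377, -110/377]
P' = (I − K·H)·P̄ = [370/377 47/377; 47/377 223/377]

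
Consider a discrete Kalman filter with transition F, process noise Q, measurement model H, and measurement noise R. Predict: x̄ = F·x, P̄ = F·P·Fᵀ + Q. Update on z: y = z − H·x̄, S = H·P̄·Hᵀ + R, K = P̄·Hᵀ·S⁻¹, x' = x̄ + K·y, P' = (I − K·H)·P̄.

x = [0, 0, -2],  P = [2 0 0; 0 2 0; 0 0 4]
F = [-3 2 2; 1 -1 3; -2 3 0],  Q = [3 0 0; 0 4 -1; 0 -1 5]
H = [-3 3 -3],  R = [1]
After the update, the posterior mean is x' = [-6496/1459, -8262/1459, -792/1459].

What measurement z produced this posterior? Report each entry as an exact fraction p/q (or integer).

x̄ = F·x = [-4, -6, 0]
P̄ = F·P·Fᵀ + Q = [45 14 24; 14 44 -11; 24 -11 31]
S = H·P̄·Hᵀ + R = [1459]
K = P̄·Hᵀ·S⁻¹ = [-165/1459; 123/1459; -198/1459]
x' − x̄ = [-660/1459, 492/1459, -792/1459] = K·y
y = (KᵀK)⁻¹·Kᵀ·(x' − x̄) = [4]
z = y + H·x̄ = [4] + [-6] = [-2]

z = [-2]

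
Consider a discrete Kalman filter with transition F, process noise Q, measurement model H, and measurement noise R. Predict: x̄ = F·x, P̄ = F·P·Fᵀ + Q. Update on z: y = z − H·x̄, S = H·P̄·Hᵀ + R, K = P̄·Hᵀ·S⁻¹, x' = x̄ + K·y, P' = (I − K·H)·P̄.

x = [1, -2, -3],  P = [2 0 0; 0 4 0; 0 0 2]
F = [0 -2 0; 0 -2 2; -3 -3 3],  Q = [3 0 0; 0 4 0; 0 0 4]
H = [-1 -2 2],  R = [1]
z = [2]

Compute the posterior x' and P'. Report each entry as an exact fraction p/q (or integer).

x̄ = F·x = [4, -2, -6]
P̄ = F·P·Fᵀ + Q = [19 16 24; 16 28 36; 24 36 76]
y = z − H·x̄ = [14]
S = H·P̄·Hᵀ + R = [116]
K = P̄·Hᵀ·S⁻¹ = [-3/116; 0; 14/29]
x' = x̄ + K·y = [211/58, -2, 22/29]
P' = (I − K·H)·P̄ = [2195/116 16 738/29; 16 28 36; 738/29 36 1420/29]

x' = [211/58, -2, 22/29]
P' = [2195/116 16 738/29; 16 28 36; 738/29 36 1420/29]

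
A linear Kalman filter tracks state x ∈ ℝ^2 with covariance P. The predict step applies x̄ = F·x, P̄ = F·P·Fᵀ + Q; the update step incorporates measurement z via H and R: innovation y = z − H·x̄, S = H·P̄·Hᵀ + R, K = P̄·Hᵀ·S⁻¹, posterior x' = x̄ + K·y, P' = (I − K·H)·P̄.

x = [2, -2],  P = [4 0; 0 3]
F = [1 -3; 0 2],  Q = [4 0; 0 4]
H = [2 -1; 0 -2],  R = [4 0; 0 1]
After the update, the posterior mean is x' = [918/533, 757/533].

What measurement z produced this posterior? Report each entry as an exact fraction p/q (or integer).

x̄ = F·x = [8, -4]
P̄ = F·P·Fᵀ + Q = [35 -18; -18 16]
S = H·P̄·Hᵀ + R = [232 104; 104 65]
K = P̄·Hᵀ·S⁻¹ = [19/41 -100/533; -1/82 -252/533]
x' − x̄ = [-3346/533, 2889/533] = K·y
y = (KᵀK)⁻¹·Kᵀ·(x' − x̄) = [-18, -11]
z = y + H·x̄ = [-18, -11] + [20, 8] = [2, -3]

z = [2, -3]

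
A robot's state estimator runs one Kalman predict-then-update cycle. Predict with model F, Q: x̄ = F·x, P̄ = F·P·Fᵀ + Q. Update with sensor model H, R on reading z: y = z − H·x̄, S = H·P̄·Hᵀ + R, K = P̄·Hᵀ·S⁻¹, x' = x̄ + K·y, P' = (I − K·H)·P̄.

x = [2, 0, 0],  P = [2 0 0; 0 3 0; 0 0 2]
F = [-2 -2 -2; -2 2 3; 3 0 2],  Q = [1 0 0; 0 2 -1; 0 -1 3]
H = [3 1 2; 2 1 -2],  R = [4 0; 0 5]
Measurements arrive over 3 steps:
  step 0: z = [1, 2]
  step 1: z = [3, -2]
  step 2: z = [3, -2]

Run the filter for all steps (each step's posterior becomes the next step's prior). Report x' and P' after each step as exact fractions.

step 0: x̄ = F·x = [-4, -4, 6]
step 0: P̄ = F·P·Fᵀ + Q = [29 -16 -20; -16 40 -1; -20 -1 29]
step 0: y = z − H·x̄ = [5, 26]
step 0: S = H·P̄·Hᵀ + R = [81 58; 58 377]
step 0: K = P̄·Hᵀ·S⁻¹ = [239/937 4844/27173; -150/937 1390/27173; 159/937 -7845/27173]
step 0: x' = x̄ + K·y = [51907/27173, -94302/27173, -17877/27173]
step 0: P' = (I − K·H)·P̄ = [175948/27173 -413898/27173 -43111/27173; -413898/27173 1029520/27173 97387/27173; -43111/27173 97387/27173 25195/27173]
step 1: x̄ = F·x = [120544/27173, -346049/27173, 119967/27173]
step 1: P̄ = F·P·Fᵀ + Q = [2072849/27173 -4453106/27173 1368482/27173; -4453106/27173 10100133/27173 -3241086/27173; 1368482/27173 -3241086/27173 1248499/27173]
step 1: y = z − H·x̄ = [-173998/27173, 290549/27173]
step 1: S = H·P̄·Hᵀ + R = [10597266/27173 -7459263/27173; -7459263/27173 7725454/27173]
step 1: K = P̄·Hᵀ·S⁻¹ = [444351058/965226015 5408159/107247335; -73595967/107247335 35501971/107247335; 131817364/965226015 -27520838/107247335]
step 1: x' = x̄ + K·y = [391403423/193045203, -102986198/21449467, 153784595/193045203]
step 1: P' = (I − K·H)·P̄ = [5457600749/965226015 -1403735131/107247335 -980890918/965226015; -1403735131/107247335 3450900821/107247335 232960352/107247335; -980890918/965226015 232960352/107247335 686649521/965226015]
step 2: x̄ = F·x = [763375528/193045203, -2175204625/193045203, 1481779459/193045203]
step 2: P̄ = F·P·Fᵀ + Q = [57631745219/965226015 -25105314706/193045203 41731831004/965226015; -25105314706/193045203 58434493747/193045203 -20382102475/193045203; 41731831004/965226015 -20382102475/193045203 42989991854/965226015]
step 2: y = z − H·x̄ = [-2499345268/193045203, 3225922081/193045203]
step 2: S = H·P̄·Hᵀ + R = [65331905710/193045203 -49018711405/193045203; -49018711405/193045203 54233330890/193045203]
step 2: K = P̄·Hᵀ·S⁻¹ = [518243068062/1181415310525 60065738249/1181415310525; -751102702951/1181415310525 388269872223/1181415310525; 167201072289/1181415310525 -303841028047/1181415310525]
step 2: x' = x̄ + K·y = [-1034148629149/1181415310525, 2900736637802/1181415310525, 1826184975772/1181415310525]
step 2: P' = (I − K·H)·P̄ = [6126904122767/1181415310525 -14130609825171/1181415310525 -1088565135441/1181415310525; -14130609825171/1181415310525 34794993837583/1181415310525 2296212413063/1181415310525; -1088565135441/1181415310525 2296212413063/1181415310525 819143641208/1181415310525]

step 0: x' = [51907/27173, -94302/27173, -17877/27173], P' = [175948/27173 -413898/27173 -43111/27173; -413898/27173 1029520/27173 97387/27173; -43111/27173 97387/27173 25195/27173]
step 1: x' = [391403423/193045203, -102986198/21449467, 153784595/193045203], P' = [5457600749/965226015 -1403735131/107247335 -980890918/965226015; -1403735131/107247335 3450900821/107247335 232960352/107247335; -980890918/965226015 232960352/107247335 686649521/965226015]
step 2: x' = [-1034148629149/1181415310525, 2900736637802/1181415310525, 1826184975772/1181415310525], P' = [6126904122767/1181415310525 -14130609825171/1181415310525 -1088565135441/1181415310525; -14130609825171/1181415310525 34794993837583/1181415310525 2296212413063/1181415310525; -1088565135441/1181415310525 2296212413063/1181415310525 819143641208/1181415310525]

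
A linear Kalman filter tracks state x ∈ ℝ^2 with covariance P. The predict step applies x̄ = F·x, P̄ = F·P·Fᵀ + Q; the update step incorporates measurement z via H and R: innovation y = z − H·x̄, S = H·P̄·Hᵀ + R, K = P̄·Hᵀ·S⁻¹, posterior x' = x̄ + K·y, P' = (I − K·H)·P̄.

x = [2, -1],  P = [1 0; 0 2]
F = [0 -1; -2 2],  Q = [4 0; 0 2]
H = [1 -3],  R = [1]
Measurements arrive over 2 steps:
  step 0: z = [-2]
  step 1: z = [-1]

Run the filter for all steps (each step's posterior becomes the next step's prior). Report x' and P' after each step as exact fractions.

step 0: x' = [-221/157, 24/157], P' = [618/157 200/157; 200/157 82/157]
step 1: x' = [-1982/13077, 4144/13077], P' = [59138/13077 19712/13077; 19712/13077 8006/13077]

step 0: x̄ = F·x = [1, -6]
step 0: P̄ = F·P·Fᵀ + Q = [6 -4; -4 14]
step 0: y = z − H·x̄ = [-21]
step 0: S = H·P̄·Hᵀ + R = [157]
step 0: K = P̄·Hᵀ·S⁻¹ = [18/157; -46/157]
step 0: x' = x̄ + K·y = [-221/157, 24/157]
step 0: P' = (I − K·H)·P̄ = [618/157 200/157; 200/157 82/157]
step 1: x̄ = F·x = [-24/157, 490/157]
step 1: P̄ = F·P·Fᵀ + Q = [710/157 236/157; 236/157 1514/157]
step 1: y = z − H·x̄ = [1337/157]
step 1: S = H·P̄·Hᵀ + R = [13077/157]
step 1: K = P̄·Hᵀ·S⁻¹ = [2/13077; -4306/13077]
step 1: x' = x̄ + K·y = [-1982/13077, 4144/13077]
step 1: P' = (I − K·H)·P̄ = [59138/13077 19712/13077; 19712/13077 8006/13077]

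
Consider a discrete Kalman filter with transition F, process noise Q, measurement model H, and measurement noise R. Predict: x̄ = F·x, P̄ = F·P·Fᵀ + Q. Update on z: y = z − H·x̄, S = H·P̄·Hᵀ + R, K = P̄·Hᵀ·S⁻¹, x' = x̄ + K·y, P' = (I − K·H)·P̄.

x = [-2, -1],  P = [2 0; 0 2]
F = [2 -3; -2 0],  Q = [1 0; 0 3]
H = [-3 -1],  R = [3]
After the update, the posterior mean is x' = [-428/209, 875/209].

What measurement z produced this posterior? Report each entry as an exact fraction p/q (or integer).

z = [2]

x̄ = F·x = [-1, 4]
P̄ = F·P·Fᵀ + Q = [27 -8; -8 11]
S = H·P̄·Hᵀ + R = [209]
K = P̄·Hᵀ·S⁻¹ = [-73/209; 13/209]
x' − x̄ = [-219/209, 39/209] = K·y
y = (KᵀK)⁻¹·Kᵀ·(x' − x̄) = [3]
z = y + H·x̄ = [3] + [-1] = [2]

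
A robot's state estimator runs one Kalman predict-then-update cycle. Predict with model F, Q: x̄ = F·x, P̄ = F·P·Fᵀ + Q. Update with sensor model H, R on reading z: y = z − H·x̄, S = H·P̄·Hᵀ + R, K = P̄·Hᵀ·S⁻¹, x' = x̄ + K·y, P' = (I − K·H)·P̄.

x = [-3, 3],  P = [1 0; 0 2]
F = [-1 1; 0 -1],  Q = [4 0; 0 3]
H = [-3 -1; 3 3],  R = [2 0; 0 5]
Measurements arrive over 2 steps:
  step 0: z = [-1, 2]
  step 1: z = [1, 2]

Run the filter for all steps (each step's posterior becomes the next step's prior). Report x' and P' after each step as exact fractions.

step 0: x̄ = F·x = [6, -3]
step 0: P̄ = F·P·Fᵀ + Q = [7 -2; -2 5]
step 0: y = z − H·x̄ = [14, -7]
step 0: S = H·P̄·Hᵀ + R = [58 -54; -54 77]
step 0: K = P̄·Hᵀ·S⁻¹ = [-653/1550 -78/775; 563/1550 288/775]
step 0: x' = x̄ + K·y = [25/31, -16/31]
step 0: P' = (I − K·H)·P̄ = [783/1550 -1043/1550; -1043/1550 2003/1550]
step 1: x̄ = F·x = [-41/31, 16/31]
step 1: P̄ = F·P·Fᵀ + Q = [5536/775 -1523/775; -1523/775 6653/1550]
step 1: y = z − H·x̄ = [-76/31, 137/31]
step 1: S = H·P̄·Hᵀ + R = [3645/62 -16611/310; -16611/310 112447/1550]
step 1: K = P̄·Hᵀ·S⁻¹ = [-898534/2160387 -67024/720129; 760109/2160387 256442/720129]
step 1: x' = x̄ + K·y = [-1543037/2160387, 2651470/2160387]
step 1: P' = (I − K·H)·P̄ = [1066094/2160387 -1401214/2160387; -1401214/2160387 2683424/2160387]

step 0: x' = [25/31, -16/31], P' = [783/1550 -1043/1550; -1043/1550 2003/1550]
step 1: x' = [-1543037/2160387, 2651470/2160387], P' = [1066094/2160387 -1401214/2160387; -1401214/2160387 2683424/2160387]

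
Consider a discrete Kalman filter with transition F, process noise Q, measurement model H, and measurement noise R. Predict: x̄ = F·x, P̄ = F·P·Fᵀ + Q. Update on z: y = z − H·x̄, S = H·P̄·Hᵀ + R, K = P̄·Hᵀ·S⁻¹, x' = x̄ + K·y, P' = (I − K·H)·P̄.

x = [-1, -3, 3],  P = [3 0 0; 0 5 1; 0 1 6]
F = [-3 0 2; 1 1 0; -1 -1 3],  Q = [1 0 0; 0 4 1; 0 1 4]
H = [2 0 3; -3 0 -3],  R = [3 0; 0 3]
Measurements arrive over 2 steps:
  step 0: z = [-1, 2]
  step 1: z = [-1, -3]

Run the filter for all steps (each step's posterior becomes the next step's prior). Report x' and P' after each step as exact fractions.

step 0: x' = [-4633/3431, -9895/3431, 2234/3431], P' = [11517/3431 -2940/3431 -9468/3431; -2940/3431 76487/6862 4917/6862; -9468/3431 4917/6862 16703/6862]
step 1: x' = [3239971/1979714, -1493321/1979714, -3887635/3959428], P' = [6085485/1979714 2406741/989857 -4974531/1979714; 2406741/989857 21215361/1979714 -4140089/1979714; -4974531/1979714 -4140089/1979714 8785797/3959428]

step 0: x̄ = F·x = [9, -4, 13]
step 0: P̄ = F·P·Fᵀ + Q = [52 -7 43; -7 12 -4; 43 -4 60]
step 0: y = z − H·x̄ = [-58, 68]
step 0: S = H·P̄·Hᵀ + R = [1267 -1497; -1497 1785]
step 0: K = P̄·Hᵀ·S⁻¹ = [-1790/3431 -2049/3431; 997/6862 963/6862; 4079/6862 2233/6862]
step 0: x' = x̄ + K·y = [-4633/3431, -9895/3431, 2234/3431]
step 0: P' = (I − K·H)·P̄ = [11517/3431 -2940/3431 -9468/3431; -2940/3431 76487/6862 4917/6862; -9468/3431 4917/6862 16703/6862]
step 1: x̄ = F·x = [18367/3431, -14528/3431, 21230/3431]
step 1: P̄ = F·P·Fᵀ + Q = [254106/3431 -39750/3431 175071/3431; -39750/3431 115209/6862 -61478/3431; 175071/3431 -61478/3431 174825/3431]
step 1: y = z − H·x̄ = [-103855/3431, 108498/3431]
step 1: S = H·P̄·Hᵀ + R = [4700994/3431 -5724126/3431; -5724126/3431 7021950/3431]
step 1: K = P̄·Hᵀ·S⁻¹ = [-917541/1979714 -555477/989857; -931101/1979714 -673393/1979714; 2153089/3959428 1163265/3959428]
step 1: x' = x̄ + K·y = [3239971/1979714, -1493321/1979714, -3887635/3959428]
step 1: P' = (I − K·H)·P̄ = [6085485/1979714 2406741/989857 -4974531/1979714; 2406741/989857 21215361/1979714 -4140089/1979714; -4974531/1979714 -4140089/1979714 8785797/3959428]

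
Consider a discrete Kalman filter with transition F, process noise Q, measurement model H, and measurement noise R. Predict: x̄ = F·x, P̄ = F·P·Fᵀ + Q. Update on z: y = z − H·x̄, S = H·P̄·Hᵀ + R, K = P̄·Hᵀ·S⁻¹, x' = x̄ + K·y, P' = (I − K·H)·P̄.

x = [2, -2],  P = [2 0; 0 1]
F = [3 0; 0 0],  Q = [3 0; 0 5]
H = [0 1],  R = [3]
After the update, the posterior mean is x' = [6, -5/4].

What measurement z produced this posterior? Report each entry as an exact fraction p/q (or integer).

x̄ = F·x = [6, 0]
P̄ = F·P·Fᵀ + Q = [21 0; 0 5]
S = H·P̄·Hᵀ + R = [8]
K = P̄·Hᵀ·S⁻¹ = [0; 5/8]
x' − x̄ = [0, -5/4] = K·y
y = (KᵀK)⁻¹·Kᵀ·(x' − x̄) = [-2]
z = y + H·x̄ = [-2] + [0] = [-2]

z = [-2]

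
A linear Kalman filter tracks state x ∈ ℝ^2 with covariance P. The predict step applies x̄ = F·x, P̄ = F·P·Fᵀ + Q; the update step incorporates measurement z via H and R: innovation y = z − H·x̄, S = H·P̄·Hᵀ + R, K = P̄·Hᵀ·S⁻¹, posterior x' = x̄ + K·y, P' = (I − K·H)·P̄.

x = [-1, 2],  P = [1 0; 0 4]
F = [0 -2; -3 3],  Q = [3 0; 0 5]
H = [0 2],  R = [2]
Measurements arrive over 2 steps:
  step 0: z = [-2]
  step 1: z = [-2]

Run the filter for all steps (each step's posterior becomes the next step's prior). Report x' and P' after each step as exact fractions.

step 0: x' = [76/101, -91/101], P' = [767/101 -24/101; -24/101 50/101]
step 1: x' = [26542/16681, -17081/16681], P' = [79171/16681 -444/16681; -444/16681 8290/16681]

step 0: x̄ = F·x = [-4, 9]
step 0: P̄ = F·P·Fᵀ + Q = [19 -24; -24 50]
step 0: y = z − H·x̄ = [-20]
step 0: S = H·P̄·Hᵀ + R = [202]
step 0: K = P̄·Hᵀ·S⁻¹ = [-24/101; 50/101]
step 0: x' = x̄ + K·y = [76/101, -91/101]
step 0: P' = (I − K·H)·P̄ = [767/101 -24/101; -24/101 50/101]
step 1: x̄ = F·x = [182/101, -501/101]
step 1: P̄ = F·P·Fᵀ + Q = [503/101 -444/101; -444/101 8290/101]
step 1: y = z − H·x̄ = [800/101]
step 1: S = H·P̄·Hᵀ + R = [33362/101]
step 1: K = P̄·Hᵀ·S⁻¹ = [-444/16681; 8290/16681]
step 1: x' = x̄ + K·y = [26542/16681, -17081/16681]
step 1: P' = (I − K·H)·P̄ = [79171/16681 -444/16681; -444/16681 8290/16681]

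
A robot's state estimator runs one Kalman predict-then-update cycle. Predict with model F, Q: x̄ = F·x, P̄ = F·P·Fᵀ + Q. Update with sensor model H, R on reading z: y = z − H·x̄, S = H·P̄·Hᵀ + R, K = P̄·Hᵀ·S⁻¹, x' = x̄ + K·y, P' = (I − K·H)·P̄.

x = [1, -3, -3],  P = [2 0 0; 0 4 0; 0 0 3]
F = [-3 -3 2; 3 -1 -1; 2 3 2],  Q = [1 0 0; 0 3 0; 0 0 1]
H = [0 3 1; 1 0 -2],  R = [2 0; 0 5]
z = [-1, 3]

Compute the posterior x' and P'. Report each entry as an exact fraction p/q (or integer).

x̄ = F·x = [0, 9, -13]
P̄ = F·P·Fᵀ + Q = [67 -12 -36; -12 28 -6; -36 -6 57]
y = z − H·x̄ = [-15, -23]
S = H·P̄·Hᵀ + R = [275 -150; -150 444]
K = P̄·Hᵀ·S⁻¹ = [-1853/16600 1097/3984; 1443/4150 39/332; -108/2075 -59/166]
x' = x̄ + K·y = [-92801/19920, 1797/1660, -3357/830]
P' = (I − K·H)·P̄ = [2060629/99600 -27333/8300 40073/4150; -27333/8300 1823/2075 -4026/2075; 40073/4150 -4026/2075 11862/2075]

x' = [-92801/19920, 1797/1660, -3357/830]
P' = [2060629/99600 -27333/8300 40073/4150; -27333/8300 1823/2075 -4026/2075; 40073/4150 -4026/2075 11862/2075]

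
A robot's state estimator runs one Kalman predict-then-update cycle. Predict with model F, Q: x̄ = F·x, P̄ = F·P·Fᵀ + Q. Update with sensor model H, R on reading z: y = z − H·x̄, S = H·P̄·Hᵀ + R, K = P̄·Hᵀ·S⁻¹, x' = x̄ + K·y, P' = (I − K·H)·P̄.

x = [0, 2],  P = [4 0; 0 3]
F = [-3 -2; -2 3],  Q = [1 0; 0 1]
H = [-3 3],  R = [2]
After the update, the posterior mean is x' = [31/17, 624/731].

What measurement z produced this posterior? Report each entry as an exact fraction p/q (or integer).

x̄ = F·x = [-4, 6]
P̄ = F·P·Fᵀ + Q = [49 6; 6 44]
S = H·P̄·Hᵀ + R = [731]
K = P̄·Hᵀ·S⁻¹ = [-3/17; 114/731]
x' − x̄ = [99/17, -3762/731] = K·y
y = (KᵀK)⁻¹·Kᵀ·(x' − x̄) = [-33]
z = y + H·x̄ = [-33] + [30] = [-3]

z = [-3]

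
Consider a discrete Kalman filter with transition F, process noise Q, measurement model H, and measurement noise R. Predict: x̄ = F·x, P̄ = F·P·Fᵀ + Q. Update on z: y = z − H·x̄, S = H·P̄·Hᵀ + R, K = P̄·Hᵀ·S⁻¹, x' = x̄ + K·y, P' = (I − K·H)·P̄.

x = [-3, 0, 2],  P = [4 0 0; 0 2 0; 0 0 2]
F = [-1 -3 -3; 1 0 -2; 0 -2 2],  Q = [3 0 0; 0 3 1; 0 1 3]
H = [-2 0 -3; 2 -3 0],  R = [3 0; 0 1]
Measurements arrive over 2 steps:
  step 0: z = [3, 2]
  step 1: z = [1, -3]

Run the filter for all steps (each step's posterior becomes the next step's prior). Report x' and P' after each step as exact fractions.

step 0: x' = [-244701/38383, -189661/38383, 124228/38383], P' = [746661/38383 495984/38383 -491136/38383; 495984/38383 333689/38383 -326293/38383; -491136/38383 -326293/38383 335581/38383]
step 1: x' = [6933325967/1794121533, 6414560996/1794121533, -1719720884/598040511], P' = [3179882492/598040511 2110527518/598040511 -694129613/199346837; 2110527518/598040511 1466260613/598040511 -461496577/199346837; -694129613/199346837 -461496577/199346837 518566072/199346837]

step 0: x̄ = F·x = [-3, -7, 4]
step 0: P̄ = F·P·Fᵀ + Q = [43 8 0; 8 15 -7; 0 -7 19]
step 0: y = z − H·x̄ = [9, -13]
step 0: S = H·P̄·Hᵀ + R = [346 -187; -187 212]
step 0: K = P̄·Hᵀ·S⁻¹ = [-6638/38383 5370/38383; -4363/38383 -9099/38383; -8157/38383 -3393/38383]
step 0: x' = x̄ + K·y = [-244701/38383, -189661/38383, 124228/38383]
step 0: P' = (I − K·H)·P̄ = [746661/38383 495984/38383 -491136/38383; 495984/38383 333689/38383 -326293/38383; -491136/38383 -326293/38383 335581/38383]
step 1: x̄ = F·x = [441000/38383, -493157/38383, 627778/38383]
step 1: P̄ = F·P·Fᵀ + Q = [1041054/38383 -1687749/38383 1962888/38383; -1687749/38383 4168678/38383 -4583353/38383; 1962888/38383 -4583353/38383 5402573/38383]
step 1: y = z − H·x̄ = [9569/131, -2476620/38383]
step 1: S = H·P̄·Hᵀ + R = [260946/131 -229755/131; -229755/131 61973689/38383]
step 1: K = P̄·Hᵀ·S⁻¹ = [-112598467/1794121533 28182430/598040511; -67585843/1794121533 -177726803/598040511; -167438990/598040511 -3769495/199346837]
step 1: x' = x̄ + K·y = [6933325967/1794121533, 6414560996/1794121533, -1719720884/598040511]
step 1: P' = (I − K·H)·P̄ = [3179882492/598040511 2110527518/598040511 -694129613/199346837; 2110527518/598040511 1466260613/598040511 -461496577/199346837; -694129613/199346837 -461496577/199346837 518566072/199346837]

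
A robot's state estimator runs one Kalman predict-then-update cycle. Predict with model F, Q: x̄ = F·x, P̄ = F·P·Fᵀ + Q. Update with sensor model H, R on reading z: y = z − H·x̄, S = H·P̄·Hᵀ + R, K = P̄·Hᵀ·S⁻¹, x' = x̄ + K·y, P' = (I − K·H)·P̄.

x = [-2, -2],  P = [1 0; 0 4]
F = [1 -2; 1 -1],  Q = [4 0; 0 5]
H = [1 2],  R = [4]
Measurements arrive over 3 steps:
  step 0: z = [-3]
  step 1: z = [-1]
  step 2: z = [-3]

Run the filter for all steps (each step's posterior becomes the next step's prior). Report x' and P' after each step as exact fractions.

step 0: x' = [7/101, -145/101], P' = [600/101 -222/101; -222/101 169/101]
step 1: x' = [639/1355, -176/271], P' = [20776/4065 -500/271; -500/271 418/271]
step 2: x' = [-33327/48427, -51226/48427], P' = [739088/145281 -267670/145281; -267670/145281 224114/145281]

step 0: x̄ = F·x = [2, 0]
step 0: P̄ = F·P·Fᵀ + Q = [21 9; 9 10]
step 0: y = z − H·x̄ = [-5]
step 0: S = H·P̄·Hᵀ + R = [101]
step 0: K = P̄·Hᵀ·S⁻¹ = [39/101; 29/101]
step 0: x' = x̄ + K·y = [7/101, -145/101]
step 0: P' = (I − K·H)·P̄ = [600/101 -222/101; -222/101 169/101]
step 1: x̄ = F·x = [297/101, 152/101]
step 1: P̄ = F·P·Fᵀ + Q = [2568/101 1604/101; 1604/101 1718/101]
step 1: y = z − H·x̄ = [-702/101]
step 1: S = H·P̄·Hᵀ + R = [16260/101]
step 1: K = P̄·Hᵀ·S⁻¹ = [1444/4065; 84/271]
step 1: x' = x̄ + K·y = [639/1355, -176/271]
step 1: P' = (I − K·H)·P̄ = [20776/4065 -500/271; -500/271 418/271]
step 2: x̄ = F·x = [2399/1355, 1519/1355]
step 2: P̄ = F·P·Fᵀ + Q = [92116/4065 55816/4065; 55816/4065 62371/4065]
step 2: y = z − H·x̄ = [-9502/1355]
step 2: S = H·P̄·Hᵀ + R = [193708/1355]
step 2: K = P̄·Hᵀ·S⁻¹ = [16979/48427; 30093/96854]
step 2: x' = x̄ + K·y = [-33327/48427, -51226/48427]
step 2: P' = (I − K·H)·P̄ = [739088/145281 -267670/145281; -267670/145281 224114/145281]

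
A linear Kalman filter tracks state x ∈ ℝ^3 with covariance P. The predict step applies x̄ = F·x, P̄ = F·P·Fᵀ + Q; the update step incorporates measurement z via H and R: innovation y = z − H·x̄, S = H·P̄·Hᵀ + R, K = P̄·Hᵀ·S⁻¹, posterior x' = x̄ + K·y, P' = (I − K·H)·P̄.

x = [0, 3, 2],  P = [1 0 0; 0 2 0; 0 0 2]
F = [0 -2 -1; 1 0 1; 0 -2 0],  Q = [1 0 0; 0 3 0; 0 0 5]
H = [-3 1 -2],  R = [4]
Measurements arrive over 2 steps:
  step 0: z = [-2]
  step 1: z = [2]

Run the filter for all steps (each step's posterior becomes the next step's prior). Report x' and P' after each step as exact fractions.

step 0: x̄ = F·x = [-8, 2, -6]
step 0: P̄ = F·P·Fᵀ + Q = [11 -2 8; -2 6 0; 8 0 13]
step 0: y = z − H·x̄ = [-40]
step 0: S = H·P̄·Hᵀ + R = [269]
step 0: K = P̄·Hᵀ·S⁻¹ = [-51/269; 12/269; -50/269]
step 0: x' = x̄ + K·y = [-112/269, 58/269, 386/269]
step 0: P' = (I − K·H)·P̄ = [358/269 74/269 -398/269; 74/269 1470/269 600/269; -398/269 600/269 997/269]
step 1: x̄ = F·x = [-502/269, 274/269, -116/269]
step 1: P̄ = F·P·Fᵀ + Q = [9546/269 -1947/269 7080/269; -1947/269 1366/269 -1348/269; 7080/269 -1348/269 7225/269]
step 1: y = z − H·x̄ = [-1474/269]
step 1: S = H·P̄·Hᵀ + R = [219290/269]
step 1: K = P̄·Hᵀ·S⁻¹ = [-8949/43858; 9903/219290; -18519/109645]
step 1: x' = x̄ + K·y = [-16405/21929, 84551/109645, 54194/109645]
step 1: P' = (I − K·H)·P̄ = [67827/43858 12009/43858 -38919/21929; 12009/43858 748999/219290 132313/109645; -38919/21929 132313/109645 395087/109645]

step 0: x' = [-112/269, 58/269, 386/269], P' = [358/269 74/269 -398/269; 74/269 1470/269 600/269; -398/269 600/269 997/269]
step 1: x' = [-16405/21929, 84551/109645, 54194/109645], P' = [67827/43858 12009/43858 -38919/21929; 12009/43858 748999/219290 132313/109645; -38919/21929 132313/109645 395087/109645]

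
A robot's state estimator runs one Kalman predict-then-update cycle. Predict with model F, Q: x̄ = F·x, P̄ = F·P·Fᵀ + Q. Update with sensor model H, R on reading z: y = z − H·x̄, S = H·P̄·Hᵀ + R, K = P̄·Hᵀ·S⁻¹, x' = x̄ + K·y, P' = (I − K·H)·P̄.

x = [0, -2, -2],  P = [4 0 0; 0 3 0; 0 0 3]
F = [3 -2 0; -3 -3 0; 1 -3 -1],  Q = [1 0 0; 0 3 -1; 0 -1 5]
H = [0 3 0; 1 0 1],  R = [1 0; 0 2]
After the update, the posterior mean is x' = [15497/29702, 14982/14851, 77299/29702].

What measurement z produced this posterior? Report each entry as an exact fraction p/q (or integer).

x̄ = F·x = [4, 6, 8]
P̄ = F·P·Fᵀ + Q = [49 -18 30; -18 66 14; 30 14 39]
S = H·P̄·Hᵀ + R = [595 -12; -12 150]
K = P̄·Hᵀ·S⁻¹ = [-1192/14851 46357/89106; 4942/14851 -2/44553; 1188/14851 13853/29702]
x' − x̄ = [-103311/29702, -74124/14851, -160317/29702] = K·y
y = (KᵀK)⁻¹·Kᵀ·(x' − x̄) = [-15, -9]
z = y + H·x̄ = [-15, -9] + [18, 12] = [3, 3]

z = [3, 3]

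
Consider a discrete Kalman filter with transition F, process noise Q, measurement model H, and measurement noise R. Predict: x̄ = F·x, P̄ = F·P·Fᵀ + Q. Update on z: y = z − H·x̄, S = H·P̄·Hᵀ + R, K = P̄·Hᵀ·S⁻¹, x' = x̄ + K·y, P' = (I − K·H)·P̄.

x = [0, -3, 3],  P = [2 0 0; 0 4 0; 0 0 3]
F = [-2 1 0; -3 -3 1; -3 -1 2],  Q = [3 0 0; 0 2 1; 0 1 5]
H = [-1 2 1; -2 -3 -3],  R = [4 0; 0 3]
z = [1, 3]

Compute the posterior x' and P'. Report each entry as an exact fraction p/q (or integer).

x' = [-19791/10802, -91563/140426, 121409/140426]
P' = [15495/10802 7239/10802 -15387/10802; 7239/10802 328795/140426 -387575/140426; -15387/10802 -387575/140426 544443/140426]

x̄ = F·x = [-3, 12, 9]
P̄ = F·P·Fᵀ + Q = [15 0 8; 0 59 37; 8 37 39]
y = z − H·x̄ = [-35, 60]
S = H·P̄·Hᵀ + R = [426 -766; -766 1707]
K = P̄·Hᵀ·S⁻¹ = [-4101/10802 -1091/5401; 43977/140426 -1979/70213; -7669/140426 -11757/70213]
x' = x̄ + K·y = [-19791/10802, -91563/140426, 121409/140426]
P' = (I − K·H)·P̄ = [15495/10802 7239/10802 -15387/10802; 7239/10802 328795/140426 -387575/140426; -15387/10802 -387575/140426 544443/140426]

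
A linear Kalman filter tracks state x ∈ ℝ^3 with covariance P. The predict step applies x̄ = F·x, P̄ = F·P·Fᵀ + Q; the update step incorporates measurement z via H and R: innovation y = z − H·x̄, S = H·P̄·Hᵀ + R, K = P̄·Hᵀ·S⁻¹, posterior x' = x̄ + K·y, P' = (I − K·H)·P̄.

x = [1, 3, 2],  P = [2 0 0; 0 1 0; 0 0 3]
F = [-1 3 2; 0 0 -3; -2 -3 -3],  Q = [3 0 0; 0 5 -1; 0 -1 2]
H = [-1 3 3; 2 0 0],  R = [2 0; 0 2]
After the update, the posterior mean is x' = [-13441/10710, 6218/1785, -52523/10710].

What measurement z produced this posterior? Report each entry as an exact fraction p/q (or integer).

z = [-3, -3]

x̄ = F·x = [12, -6, -17]
P̄ = F·P·Fᵀ + Q = [26 -18 -23; -18 32 26; -23 26 46]
S = H·P̄·Hᵀ + R = [1444 -298; -298 106]
K = P̄·Hᵀ·S⁻¹ = [-149/32130 15343/32130; 802/5355 436/5355; 5813/32130 2399/32130]
x' − x̄ = [-141961/10710, 16928/1785, 129547/10710] = K·y
y = (KᵀK)⁻¹·Kᵀ·(x' − x̄) = [78, -27]
z = y + H·x̄ = [78, -27] + [-81, 24] = [-3, -3]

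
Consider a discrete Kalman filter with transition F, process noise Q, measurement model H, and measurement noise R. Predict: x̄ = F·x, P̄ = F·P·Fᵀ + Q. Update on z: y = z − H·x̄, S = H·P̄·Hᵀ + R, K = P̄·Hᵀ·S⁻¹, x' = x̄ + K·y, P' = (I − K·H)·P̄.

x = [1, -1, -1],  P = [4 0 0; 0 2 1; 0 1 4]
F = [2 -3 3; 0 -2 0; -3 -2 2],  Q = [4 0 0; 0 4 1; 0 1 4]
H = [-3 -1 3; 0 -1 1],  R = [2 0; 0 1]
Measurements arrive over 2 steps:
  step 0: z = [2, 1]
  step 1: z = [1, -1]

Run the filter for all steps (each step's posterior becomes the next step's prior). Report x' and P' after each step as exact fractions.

step 0: x̄ = F·x = [2, 2, -3]
step 0: P̄ = F·P·Fᵀ + Q = [56 6 0; 6 12 5; 0 5 56]
step 0: y = z − H·x̄ = [19, 6]
step 0: S = H·P̄·Hᵀ + R = [1028 178; 178 59]
step 0: K = P̄·Hᵀ·S⁻¹ = [-1533/4828 2067/2414; 361/28968 -2263/14484; 539/28968 11707/14484]
step 0: x' = x̄ + K·y = [5333/4828, 37639/28968, 63821/28968]
step 0: P' = (I − K·H)·P̄ = [14215/2414 34911/4828 39045/4828; 34911/4828 321349/28968 316823/28968; 39045/4828 316823/28968 340237/28968]
step 1: x̄ = F·x = [23757/4828, -37639/14484, -21815/14484]
step 1: P̄ = F·P·Fᵀ + Q = [112275/2414 -67559/2414 -81655/2414; -67559/2414 350317/7242 325967/7242; -81655/2414 325967/7242 366301/7242]
step 1: y = z − H·x̄ = [256103/14484, -7577/3621]
step 1: S = H·P̄·Hᵀ + R = [7930441/7242 136108/3621; 136108/3621 35963/3621]
step 1: K = P̄·Hᵀ·S⁻¹ = [-2746431/13706251 2335908/13706251; 2637429/13706251 -14621939/13706251; 13459361/68531255 -12508881/68531255]
step 1: x' = x̄ + K·y = [13994221/13706251, 83226405/27412502, 321885193/137062510]
step 1: P' = (I − K·H)·P̄ = [66071388/13706251 92856789/13706251 95192697/13706251; 92856789/13706251 163855521/13706251 149233582/13706251; 95192697/13706251 149233582/13706251 733659029/68531255]

step 0: x' = [5333/4828, 37639/28968, 63821/28968], P' = [14215/2414 34911/4828 39045/4828; 34911/4828 321349/28968 316823/28968; 39045/4828 316823/28968 340237/28968]
step 1: x' = [13994221/13706251, 83226405/27412502, 321885193/137062510], P' = [66071388/13706251 92856789/13706251 95192697/13706251; 92856789/13706251 163855521/13706251 149233582/13706251; 95192697/13706251 149233582/13706251 733659029/68531255]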